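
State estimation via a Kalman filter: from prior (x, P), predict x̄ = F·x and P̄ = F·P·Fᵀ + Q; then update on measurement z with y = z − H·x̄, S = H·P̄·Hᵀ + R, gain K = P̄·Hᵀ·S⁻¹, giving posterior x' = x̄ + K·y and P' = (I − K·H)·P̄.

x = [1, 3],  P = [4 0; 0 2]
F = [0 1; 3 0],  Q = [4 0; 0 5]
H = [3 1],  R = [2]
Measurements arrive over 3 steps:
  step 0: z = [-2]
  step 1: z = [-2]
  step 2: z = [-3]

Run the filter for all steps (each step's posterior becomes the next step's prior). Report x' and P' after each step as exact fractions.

step 0: x̄ = F·x = [3, 3]
step 0: P̄ = F·P·Fᵀ + Q = [6 0; 0 41]
step 0: y = z − H·x̄ = [-14]
step 0: S = H·P̄·Hᵀ + R = [97]
step 0: K = P̄·Hᵀ·S⁻¹ = [18/97; 41/97]
step 0: x' = x̄ + K·y = [39/97, -283/97]
step 0: P' = (I − K·H)·P̄ = [258/97 -738/97; -738/97 2296/97]
step 1: x̄ = F·x = [-283/97, 117/97]
step 1: P̄ = F·P·Fᵀ + Q = [2684/97 -2214/97; -2214/97 2807/97]
step 1: y = z − H·x̄ = [538/97]
step 1: S = H·P̄·Hᵀ + R = [13873/97]
step 1: K = P̄·Hᵀ·S⁻¹ = [5838/13873; -3835/13873]
step 1: x' = x̄ + K·y = [-8095/13873, -4537/13873]
step 1: P' = (I − K·H)·P̄ = [32504/13873 -85836/13873; -85836/13873 249838/13873]
step 2: x̄ = F·x = [-4537/13873, -24285/13873]
step 2: P̄ = F·P·Fᵀ + Q = [305330/13873 -257508/13873; -257508/13873 361901/13873]
step 2: y = z − H·x̄ = [-3723/13873]
step 2: S = H·P̄·Hᵀ + R = [1592569/13873]
step 2: K = P̄·Hᵀ·S⁻¹ = [59862/144779; -410623/1592569]
step 2: x' = x̄ + K·y = [-63413/144779, -2677632/1592569]
step 2: P' = (I − K·H)·P̄ = [345082/144779 -915522/144779; -915522/144779 29390980/1592569]

step 0: x' = [39/97, -283/97], P' = [258/97 -738/97; -738/97 2296/97]
step 1: x' = [-8095/13873, -4537/13873], P' = [32504/13873 -85836/13873; -85836/13873 249838/13873]
step 2: x' = [-63413/144779, -2677632/1592569], P' = [345082/144779 -915522/144779; -915522/144779 29390980/1592569]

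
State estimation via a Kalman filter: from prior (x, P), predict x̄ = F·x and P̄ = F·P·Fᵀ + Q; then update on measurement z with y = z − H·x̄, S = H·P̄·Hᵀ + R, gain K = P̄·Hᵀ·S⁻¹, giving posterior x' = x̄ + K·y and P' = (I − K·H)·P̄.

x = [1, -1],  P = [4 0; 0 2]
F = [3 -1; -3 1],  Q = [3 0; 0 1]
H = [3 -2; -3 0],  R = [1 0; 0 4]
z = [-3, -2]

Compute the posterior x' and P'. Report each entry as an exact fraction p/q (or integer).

x̄ = F·x = [4, -4]
P̄ = F·P·Fᵀ + Q = [41 -38; -38 39]
y = z − H·x̄ = [-23, 10]
S = H·P̄·Hᵀ + R = [982 -597; -597 373]
K = P̄·Hᵀ·S⁻¹ = [796/9877 -1983/9877; -3558/9877 -2676/9877]
x' = x̄ + K·y = [1370/9877, 15566/9877]
P' = (I − K·H)·P̄ = [2644/9877 3568/9877; 3568/9877 7131/9877]

x' = [1370/9877, 15566/9877]
P' = [2644/9877 3568/9877; 3568/9877 7131/9877]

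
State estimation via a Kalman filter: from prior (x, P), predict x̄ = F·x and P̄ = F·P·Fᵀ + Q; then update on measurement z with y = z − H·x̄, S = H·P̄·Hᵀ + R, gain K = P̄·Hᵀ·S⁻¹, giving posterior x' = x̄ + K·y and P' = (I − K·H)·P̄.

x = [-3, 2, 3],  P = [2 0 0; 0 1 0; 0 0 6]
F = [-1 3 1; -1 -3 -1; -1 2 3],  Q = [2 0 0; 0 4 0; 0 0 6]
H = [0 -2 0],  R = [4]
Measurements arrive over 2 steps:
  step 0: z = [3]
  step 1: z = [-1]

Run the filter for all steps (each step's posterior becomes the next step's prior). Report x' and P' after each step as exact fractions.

step 0: x' = [411/44, -75/44, 23/2], P' = [249/22 -13/22 13; -13/22 21/22 -1; 13 -1 44]
step 1: x' = [-6047/626, 97/313, -6565/1252], P' = [21484/939 -388/939 28475/939; -388/939 928/939 -1562/939; 28475/939 -1562/939 175193/1878]

step 0: x̄ = F·x = [12, -6, 16]
step 0: P̄ = F·P·Fᵀ + Q = [19 -13 26; -13 21 -22; 26 -22 66]
step 0: y = z − H·x̄ = [-9]
step 0: S = H·P̄·Hᵀ + R = [88]
step 0: K = P̄·Hᵀ·S⁻¹ = [13/44; -21/44; 1/2]
step 0: x' = x̄ + K·y = [411/44, -75/44, 23/2]
step 0: P' = (I − K·H)·P̄ = [249/22 -13/22 13; -13/22 21/22 -1; 13 -1 44]
step 1: x̄ = F·x = [-65/22, -173/11, 87/4]
step 1: P̄ = F·P·Fᵀ + Q = [412/11 -388/11 89; -388/11 928/11 -142; 89 -142 659/2]
step 1: y = z − H·x̄ = [-357/11]
step 1: S = H·P̄·Hᵀ + R = [3756/11]
step 1: K = P̄·Hᵀ·S⁻¹ = [194/939; -464/939; 781/939]
step 1: x' = x̄ + K·y = [-6047/626, 97/313, -6565/1252]
step 1: P' = (I − K·H)·P̄ = [21484/939 -388/939 28475/939; -388/939 928/939 -1562/939; 28475/939 -1562/939 175193/1878]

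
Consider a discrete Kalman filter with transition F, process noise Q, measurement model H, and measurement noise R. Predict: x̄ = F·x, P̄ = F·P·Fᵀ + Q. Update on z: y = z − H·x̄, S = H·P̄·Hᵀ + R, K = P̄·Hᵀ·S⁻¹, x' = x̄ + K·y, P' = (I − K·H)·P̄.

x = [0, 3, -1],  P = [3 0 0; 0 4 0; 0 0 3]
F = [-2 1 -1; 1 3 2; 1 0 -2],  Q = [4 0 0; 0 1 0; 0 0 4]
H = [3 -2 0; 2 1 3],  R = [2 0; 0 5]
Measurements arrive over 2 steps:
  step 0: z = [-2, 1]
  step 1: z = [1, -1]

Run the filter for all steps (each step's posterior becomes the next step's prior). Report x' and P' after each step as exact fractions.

step 0: x̄ = F·x = [4, 7, 2]
step 0: P̄ = F·P·Fᵀ + Q = [23 0 0; 0 52 -9; 0 -9 19]
step 0: y = z − H·x̄ = [0, -20]
step 0: S = H·P̄·Hᵀ + R = [417 88; 88 266]
step 0: K = P̄·Hᵀ·S⁻¹ = [311/2243 285/2243; -14932/51589 19577/103178; 282/51589 9216/51589]
step 0: x' = x̄ + K·y = [3272/2243, 165353/51589, -81142/51589]
step 0: P' = (I − K·H)·P̄ = [17020/2243 25219/2243 -19278/2243; 25219/2243 1769975/103178 -665373/51589; -19278/2243 -665373/51589 532747/51589]
step 1: x̄ = F·x = [95983/51589, 409031/51589, 237540/51589]
step 1: P̄ = F·P·Fᵀ + Q = [853905/103178 1577413/103178 863175/51589; 1577413/103178 8522189/103178 3992821/51589; 863175/51589 3992821/51589 4502380/51589]
step 1: y = z − H·x̄ = [581702/51589, -1365206/51589]
step 1: S = H·P̄·Hᵀ + R = [23051301/103178 -45875063/103178; -45875063/103178 168436243/103178]
step 1: K = P̄·Hᵀ·S⁻¹ = [2795146917/17233839883 125178370/1325679991; -4255763323/17233839883 191296406/1325679991; -521301942/17233839883 291720320/1325679991]
step 1: x' = x̄ + K·y = [20517412667/17233839883, 22844437931/17233839883, -26883141016/17233839883]
step 1: P' = (I − K·H)·P̄ = [25197462274/17233839883 35001046494/17233839883 -25753125664/17233839883; 35001046494/17233839883 56757333064/17233839883 -38108386554/17233839883; -25753125664/17233839883 -38108386554/17233839883 36192152894/17233839883]

step 0: x' = [3272/2243, 165353/51589, -81142/51589], P' = [17020/2243 25219/2243 -19278/2243; 25219/2243 1769975/103178 -665373/51589; -19278/2243 -665373/51589 532747/51589]
step 1: x' = [20517412667/17233839883, 22844437931/17233839883, -26883141016/17233839883], P' = [25197462274/17233839883 35001046494/17233839883 -25753125664/17233839883; 35001046494/17233839883 56757333064/17233839883 -38108386554/17233839883; -25753125664/17233839883 -38108386554/17233839883 36192152894/17233839883]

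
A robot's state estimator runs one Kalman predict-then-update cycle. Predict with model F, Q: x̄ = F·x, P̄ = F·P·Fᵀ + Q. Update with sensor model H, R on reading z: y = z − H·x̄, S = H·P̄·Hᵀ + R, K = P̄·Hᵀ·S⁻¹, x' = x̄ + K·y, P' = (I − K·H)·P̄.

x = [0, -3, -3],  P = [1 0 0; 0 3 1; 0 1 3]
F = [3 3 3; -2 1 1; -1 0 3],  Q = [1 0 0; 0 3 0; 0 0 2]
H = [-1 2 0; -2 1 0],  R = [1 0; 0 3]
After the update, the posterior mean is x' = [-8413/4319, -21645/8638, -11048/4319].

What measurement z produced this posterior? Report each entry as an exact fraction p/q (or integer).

z = [-3, 1]

x̄ = F·x = [-18, -6, -9]
P̄ = F·P·Fᵀ + Q = [82 18 33; 18 15 14; 33 14 30]
S = H·P̄·Hᵀ + R = [71 104; 104 274]
K = P̄·Hᵀ·S⁻¹ = [1290/4319 -2791/4319; 2736/4319 -2739/8638; 2019/4319 -1586/4319]
x' − x̄ = [69329/4319, 30183/8638, 27823/4319] = K·y
y = (KᵀK)⁻¹·Kᵀ·(x' − x̄) = [-9, -29]
z = y + H·x̄ = [-9, -29] + [6, 30] = [-3, 1]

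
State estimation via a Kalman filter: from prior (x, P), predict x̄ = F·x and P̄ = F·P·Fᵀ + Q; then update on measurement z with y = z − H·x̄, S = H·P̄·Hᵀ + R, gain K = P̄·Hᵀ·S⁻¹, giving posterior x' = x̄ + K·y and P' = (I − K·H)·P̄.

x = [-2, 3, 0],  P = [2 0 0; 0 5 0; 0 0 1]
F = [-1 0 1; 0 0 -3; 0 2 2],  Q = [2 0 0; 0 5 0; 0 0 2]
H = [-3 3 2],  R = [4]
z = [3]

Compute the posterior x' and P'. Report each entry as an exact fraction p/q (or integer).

x̄ = F·x = [2, 0, 6]
P̄ = F·P·Fᵀ + Q = [5 -3 2; -3 14 -6; 2 -6 26]
y = z − H·x̄ = [-3]
S = H·P̄·Hᵀ + R = [237]
K = P̄·Hᵀ·S⁻¹ = [-20/237; 13/79; 28/237]
x' = x̄ + K·y = [178/79, -39/79, 446/79]
P' = (I − K·H)·P̄ = [785/237 23/79 1034/237; 23/79 599/79 -838/79; 1034/237 -838/79 5378/237]

x' = [178/79, -39/79, 446/79]
P' = [785/237 23/79 1034/237; 23/79 599/79 -838/79; 1034/237 -838/79 5378/237]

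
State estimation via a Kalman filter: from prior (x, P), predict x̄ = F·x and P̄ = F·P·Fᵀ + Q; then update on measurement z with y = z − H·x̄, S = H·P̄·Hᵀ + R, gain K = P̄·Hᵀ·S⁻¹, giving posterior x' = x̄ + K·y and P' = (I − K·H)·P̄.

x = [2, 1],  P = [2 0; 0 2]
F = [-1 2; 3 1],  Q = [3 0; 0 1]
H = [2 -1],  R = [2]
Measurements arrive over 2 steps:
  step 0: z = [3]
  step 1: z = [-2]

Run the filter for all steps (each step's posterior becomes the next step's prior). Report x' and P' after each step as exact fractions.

step 0: x' = [280/83, 331/83], P' = [295/83 534/83; 534/83 1118/83]
step 1: x' = [17301/2662, 20204/1331], P' = [55933/2662 54194/1331; 54194/1331 107406/1331]

step 0: x̄ = F·x = [0, 7]
step 0: P̄ = F·P·Fᵀ + Q = [13 -2; -2 21]
step 0: y = z − H·x̄ = [10]
step 0: S = H·P̄·Hᵀ + R = [83]
step 0: K = P̄·Hᵀ·S⁻¹ = [28/83; -25/83]
step 0: x' = x̄ + K·y = [280/83, 331/83]
step 0: P' = (I − K·H)·P̄ = [295/83 534/83; 534/83 1118/83]
step 1: x̄ = F·x = [382/83, 1171/83]
step 1: P̄ = F·P·Fᵀ + Q = [2880/83 4021/83; 4021/83 7060/83]
step 1: y = z − H·x̄ = [241/83]
step 1: S = H·P̄·Hᵀ + R = [2662/83]
step 1: K = P̄·Hᵀ·S⁻¹ = [1739/2662; 491/1331]
step 1: x' = x̄ + K·y = [17301/2662, 20204/1331]
step 1: P' = (I − K·H)·P̄ = [55933/2662 54194/1331; 54194/1331 107406/1331]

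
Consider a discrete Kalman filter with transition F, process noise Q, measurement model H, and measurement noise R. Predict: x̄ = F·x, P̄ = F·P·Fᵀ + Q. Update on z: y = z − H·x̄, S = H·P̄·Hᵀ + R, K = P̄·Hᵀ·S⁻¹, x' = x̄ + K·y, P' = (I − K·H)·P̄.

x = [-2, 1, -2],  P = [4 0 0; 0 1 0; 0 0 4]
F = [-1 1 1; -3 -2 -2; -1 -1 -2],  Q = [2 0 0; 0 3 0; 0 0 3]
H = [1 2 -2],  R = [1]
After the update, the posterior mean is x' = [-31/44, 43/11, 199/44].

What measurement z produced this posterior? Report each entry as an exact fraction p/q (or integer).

z = [-2]

x̄ = F·x = [1, 8, 5]
P̄ = F·P·Fᵀ + Q = [11 2 -5; 2 59 30; -5 30 24]
S = H·P̄·Hᵀ + R = [132]
K = P̄·Hᵀ·S⁻¹ = [25/132; 5/11; 7/132]
x' − x̄ = [-75/44, -45/11, -21/44] = K·y
y = (KᵀK)⁻¹·Kᵀ·(x' − x̄) = [-9]
z = y + H·x̄ = [-9] + [7] = [-2]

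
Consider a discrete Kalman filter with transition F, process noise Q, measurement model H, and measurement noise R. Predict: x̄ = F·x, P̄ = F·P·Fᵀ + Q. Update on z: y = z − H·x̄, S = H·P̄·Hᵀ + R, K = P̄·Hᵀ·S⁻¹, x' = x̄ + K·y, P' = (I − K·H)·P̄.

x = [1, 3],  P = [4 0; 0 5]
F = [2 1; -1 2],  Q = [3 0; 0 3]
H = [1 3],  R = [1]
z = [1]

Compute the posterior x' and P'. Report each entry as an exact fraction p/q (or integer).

x' = [83/28, -177/280]
P' = [291/14 -193/28; -193/28 671/280]

x̄ = F·x = [5, 5]
P̄ = F·P·Fᵀ + Q = [24 2; 2 27]
y = z − H·x̄ = [-19]
S = H·P̄·Hᵀ + R = [280]
K = P̄·Hᵀ·S⁻¹ = [3/28; 83/280]
x' = x̄ + K·y = [83/28, -177/280]
P' = (I − K·H)·P̄ = [291/14 -193/28; -193/28 671/280]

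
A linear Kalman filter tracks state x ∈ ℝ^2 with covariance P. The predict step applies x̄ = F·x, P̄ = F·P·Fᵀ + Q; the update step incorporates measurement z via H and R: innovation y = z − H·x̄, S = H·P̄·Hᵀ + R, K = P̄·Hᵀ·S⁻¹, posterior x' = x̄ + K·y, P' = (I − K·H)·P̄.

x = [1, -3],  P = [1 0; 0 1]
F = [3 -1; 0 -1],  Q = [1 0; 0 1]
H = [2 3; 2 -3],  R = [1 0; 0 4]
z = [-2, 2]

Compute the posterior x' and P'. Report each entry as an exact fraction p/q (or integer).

x̄ = F·x = [6, 3]
P̄ = F·P·Fᵀ + Q = [11 1; 1 2]
y = z − H·x̄ = [-23, -1]
S = H·P̄·Hᵀ + R = [75 26; 26 54]
K = P̄·Hᵀ·S⁻¹ = [428/1687 775/3374; 268/1687 -254/1687]
x' = x̄ + K·y = [-219/3374, -849/1687]
P' = (I − K·H)·P̄ = [989/3374 -187/1687; -187/1687 214/1687]

x' = [-219/3374, -849/1687]
P' = [989/3374 -187/1687; -187/1687 214/1687]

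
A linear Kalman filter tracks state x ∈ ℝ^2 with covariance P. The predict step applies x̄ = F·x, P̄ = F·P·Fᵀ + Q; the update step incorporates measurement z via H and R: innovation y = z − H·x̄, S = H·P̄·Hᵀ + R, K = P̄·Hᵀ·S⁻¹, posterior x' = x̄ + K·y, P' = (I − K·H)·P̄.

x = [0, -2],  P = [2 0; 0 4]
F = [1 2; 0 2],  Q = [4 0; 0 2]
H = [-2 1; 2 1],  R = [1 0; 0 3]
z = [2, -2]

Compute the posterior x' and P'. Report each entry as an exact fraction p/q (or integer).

x̄ = F·x = [-4, -4]
P̄ = F·P·Fᵀ + Q = [22 16; 16 18]
y = z − H·x̄ = [-2, 10]
S = H·P̄·Hᵀ + R = [43 -70; -70 173]
K = P̄·Hᵀ·S⁻¹ = [-644/2539 620/2539; 1078/2539 1170/2539]
x' = x̄ + K·y = [-2668/2539, -612/2539]
P' = (I − K·H)·P̄ = [626/2539 608/2539; 608/2539 2294/2539]

x' = [-2668/2539, -612/2539]
P' = [626/2539 608/2539; 608/2539 2294/2539]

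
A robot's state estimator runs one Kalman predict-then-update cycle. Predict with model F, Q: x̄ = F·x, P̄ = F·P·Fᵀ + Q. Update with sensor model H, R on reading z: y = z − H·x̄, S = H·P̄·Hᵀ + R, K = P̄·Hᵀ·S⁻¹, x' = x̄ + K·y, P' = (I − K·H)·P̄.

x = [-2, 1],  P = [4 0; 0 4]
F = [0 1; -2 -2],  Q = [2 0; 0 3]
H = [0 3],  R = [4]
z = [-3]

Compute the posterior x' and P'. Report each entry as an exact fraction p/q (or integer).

x' = [535/319, -307/319]
P' = [1338/319 -32/319; -32/319 140/319]

x̄ = F·x = [1, 2]
P̄ = F·P·Fᵀ + Q = [6 -8; -8 35]
y = z − H·x̄ = [-9]
S = H·P̄·Hᵀ + R = [319]
K = P̄·Hᵀ·S⁻¹ = [-24/319; 105/319]
x' = x̄ + K·y = [535/319, -307/319]
P' = (I − K·H)·P̄ = [1338/319 -32/319; -32/319 140/319]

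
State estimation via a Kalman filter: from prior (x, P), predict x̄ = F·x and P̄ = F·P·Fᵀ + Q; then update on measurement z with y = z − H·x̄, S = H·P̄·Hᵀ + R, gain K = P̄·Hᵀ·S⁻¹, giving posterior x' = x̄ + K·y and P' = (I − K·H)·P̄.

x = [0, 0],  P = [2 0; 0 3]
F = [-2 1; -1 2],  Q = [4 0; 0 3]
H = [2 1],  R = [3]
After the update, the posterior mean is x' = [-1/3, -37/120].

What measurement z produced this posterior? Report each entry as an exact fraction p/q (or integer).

z = [-1]

x̄ = F·x = [0, 0]
P̄ = F·P·Fᵀ + Q = [15 10; 10 17]
S = H·P̄·Hᵀ + R = [120]
K = P̄·Hᵀ·S⁻¹ = [1/3; 37/120]
x' − x̄ = [-1/3, -37/120] = K·y
y = (KᵀK)⁻¹·Kᵀ·(x' − x̄) = [-1]
z = y + H·x̄ = [-1] + [0] = [-1]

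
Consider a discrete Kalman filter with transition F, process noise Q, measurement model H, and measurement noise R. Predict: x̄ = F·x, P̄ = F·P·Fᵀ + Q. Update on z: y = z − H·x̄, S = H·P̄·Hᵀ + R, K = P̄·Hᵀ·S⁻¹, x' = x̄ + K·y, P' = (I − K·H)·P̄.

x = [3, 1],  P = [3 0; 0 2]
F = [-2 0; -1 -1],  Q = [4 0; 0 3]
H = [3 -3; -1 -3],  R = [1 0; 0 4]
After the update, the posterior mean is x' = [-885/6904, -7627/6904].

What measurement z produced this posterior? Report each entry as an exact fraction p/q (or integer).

x̄ = F·x = [-6, -4]
P̄ = F·P·Fᵀ + Q = [16 6; 6 8]
S = H·P̄·Hᵀ + R = [109 -12; -12 128]
K = P̄·Hᵀ·S⁻¹ = [429/1726 -1673/6904; -141/1726 -1671/6904]
x' − x̄ = [40539/6904, 19989/6904] = K·y
y = (KᵀK)⁻¹·Kᵀ·(x' − x̄) = [9, -15]
z = y + H·x̄ = [9, -15] + [-6, 18] = [3, 3]

z = [3, 3]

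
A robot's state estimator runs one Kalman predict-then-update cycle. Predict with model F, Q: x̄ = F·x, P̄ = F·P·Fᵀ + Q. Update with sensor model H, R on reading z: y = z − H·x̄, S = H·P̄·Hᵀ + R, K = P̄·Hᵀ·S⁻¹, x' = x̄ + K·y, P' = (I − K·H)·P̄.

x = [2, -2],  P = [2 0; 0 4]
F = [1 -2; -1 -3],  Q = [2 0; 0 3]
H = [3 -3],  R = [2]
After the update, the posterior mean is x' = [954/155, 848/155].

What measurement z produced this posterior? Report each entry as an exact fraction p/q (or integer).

z = [2]

x̄ = F·x = [6, 4]
P̄ = F·P·Fᵀ + Q = [20 22; 22 41]
S = H·P̄·Hᵀ + R = [155]
K = P̄·Hᵀ·S⁻¹ = [-6/155; -57/155]
x' − x̄ = [24/155, 228/155] = K·y
y = (KᵀK)⁻¹·Kᵀ·(x' − x̄) = [-4]
z = y + H·x̄ = [-4] + [6] = [2]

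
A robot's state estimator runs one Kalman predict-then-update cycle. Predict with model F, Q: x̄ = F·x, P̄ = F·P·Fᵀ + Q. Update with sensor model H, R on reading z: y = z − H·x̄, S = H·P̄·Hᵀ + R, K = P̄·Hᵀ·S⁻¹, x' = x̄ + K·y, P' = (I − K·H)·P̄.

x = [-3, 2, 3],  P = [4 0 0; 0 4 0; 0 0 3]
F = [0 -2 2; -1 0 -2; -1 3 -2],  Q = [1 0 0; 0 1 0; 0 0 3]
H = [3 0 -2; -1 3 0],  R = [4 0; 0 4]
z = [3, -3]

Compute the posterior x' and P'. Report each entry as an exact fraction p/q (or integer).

x' = [246811/104817, -11260/34939, 73449/34939]
P' = [146080/104817 15392/34939 61422/34939; 15392/34939 19836/34939 19538/34939; 61422/34939 19538/34939 109301/34939]

x̄ = F·x = [2, -3, 3]
P̄ = F·P·Fᵀ + Q = [29 -12 -36; -12 17 16; -36 16 55]
y = z − H·x̄ = [3, 8]
S = H·P̄·Hᵀ + R = [917 -363; -363 258]
K = P̄·Hᵀ·S⁻¹ = [5809/34939 -1888/104817; 1775/34939 11029/34939; -8584/34939 -702/34939]
x' = x̄ + K·y = [246811/104817, -11260/34939, 73449/34939]
P' = (I − K·H)·P̄ = [146080/104817 15392/34939 61422/34939; 15392/34939 19836/34939 19538/34939; 61422/34939 19538/34939 109301/34939]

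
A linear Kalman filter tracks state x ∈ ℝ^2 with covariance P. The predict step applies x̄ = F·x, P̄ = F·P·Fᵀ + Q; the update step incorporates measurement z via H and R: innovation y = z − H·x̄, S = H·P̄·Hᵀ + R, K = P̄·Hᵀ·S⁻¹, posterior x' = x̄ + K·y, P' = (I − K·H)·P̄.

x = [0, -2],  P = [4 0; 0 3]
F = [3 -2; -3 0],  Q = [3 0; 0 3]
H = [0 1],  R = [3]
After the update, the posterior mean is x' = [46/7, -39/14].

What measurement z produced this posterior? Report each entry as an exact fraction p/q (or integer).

z = [-3]

x̄ = F·x = [4, 0]
P̄ = F·P·Fᵀ + Q = [51 -36; -36 39]
S = H·P̄·Hᵀ + R = [42]
K = P̄·Hᵀ·S⁻¹ = [-6/7; 13/14]
x' − x̄ = [18/7, -39/14] = K·y
y = (KᵀK)⁻¹·Kᵀ·(x' − x̄) = [-3]
z = y + H·x̄ = [-3] + [0] = [-3]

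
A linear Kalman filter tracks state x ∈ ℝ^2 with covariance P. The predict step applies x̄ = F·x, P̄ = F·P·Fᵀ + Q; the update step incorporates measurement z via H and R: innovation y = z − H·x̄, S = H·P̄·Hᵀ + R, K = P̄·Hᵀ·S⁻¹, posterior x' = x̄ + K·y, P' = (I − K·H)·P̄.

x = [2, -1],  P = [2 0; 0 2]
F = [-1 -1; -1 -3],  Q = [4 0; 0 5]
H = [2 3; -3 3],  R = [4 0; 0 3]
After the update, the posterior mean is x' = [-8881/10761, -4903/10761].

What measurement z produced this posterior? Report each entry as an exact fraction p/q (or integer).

x̄ = F·x = [-1, 1]
P̄ = F·P·Fᵀ + Q = [8 8; 8 25]
S = H·P̄·Hᵀ + R = [357 153; 153 156]
K = P̄·Hᵀ·S⁻¹ = [2080/10761 -40/211; 2131/10761 28/211]
x' − x̄ = [1880/10761, -15664/10761] = K·y
y = (KᵀK)⁻¹·Kᵀ·(x' − x̄) = [-4, -5]
z = y + H·x̄ = [-4, -5] + [1, 6] = [-3, 1]

z = [-3, 1]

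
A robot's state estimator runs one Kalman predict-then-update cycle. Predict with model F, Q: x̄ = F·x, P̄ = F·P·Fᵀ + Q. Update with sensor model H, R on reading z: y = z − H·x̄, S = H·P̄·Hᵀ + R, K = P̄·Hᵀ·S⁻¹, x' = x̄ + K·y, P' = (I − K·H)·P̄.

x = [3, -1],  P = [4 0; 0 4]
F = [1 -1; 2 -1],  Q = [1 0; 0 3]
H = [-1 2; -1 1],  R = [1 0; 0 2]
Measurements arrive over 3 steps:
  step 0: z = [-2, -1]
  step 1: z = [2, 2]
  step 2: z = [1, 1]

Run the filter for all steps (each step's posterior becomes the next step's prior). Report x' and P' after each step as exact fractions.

step 0: x' = [92/179, -111/179], P' = [585/179 339/179; 339/179 235/179]
step 1: x' = [10357/15553, 22849/15553], P' = [21414/15553 12316/15553; 12316/15553 10436/15553]
step 2: x' = [-245737/299133, 26638/299133], P' = [1123355/897399 631417/897399; 631417/897399 546245/897399]

step 0: x̄ = F·x = [4, 7]
step 0: P̄ = F·P·Fᵀ + Q = [9 12; 12 23]
step 0: y = z − H·x̄ = [-12, -4]
step 0: S = H·P̄·Hᵀ + R = [54 19; 19 10]
step 0: K = P̄·Hᵀ·S⁻¹ = [93/179 -123/179; 131/179 -52/179]
step 0: x' = x̄ + K·y = [92/179, -111/179]
step 0: P' = (I − K·H)·P̄ = [585/179 339/179; 339/179 235/179]
step 1: x̄ = F·x = [203/179, 295/179]
step 1: P̄ = F·P·Fᵀ + Q = [321/179 388/179; 388/179 1756/179]
step 1: y = z − H·x̄ = [-29/179, 266/179]
step 1: S = H·P̄·Hᵀ + R = [5972/179 2669/179; 2669/179 1659/179]
step 1: K = P̄·Hᵀ·S⁻¹ = [3218/15553 -4549/15553; 8556/15553 -940/15553]
step 1: x' = x̄ + K·y = [10357/15553, 22849/15553]
step 1: P' = (I − K·H)·P̄ = [21414/15553 12316/15553; 12316/15553 10436/15553]
step 2: x̄ = F·x = [-12492/15553, -2135/15553]
step 2: P̄ = F·P·Fᵀ + Q = [22771/15553 16316/15553; 16316/15553 93487/15553]
step 2: y = z − H·x̄ = [7331/15553, 5196/15553]
step 2: S = H·P̄·Hᵀ + R = [347008/15553 160797/15553; 160797/15553 114732/15553]
step 2: K = P̄·Hᵀ·S⁻¹ = [46493/299133 -245969/897399; 153691/299133 -42586/897399]
step 2: x' = x̄ + K·y = [-245737/299133, 26638/299133]
step 2: P' = (I − K·H)·P̄ = [1123355/897399 631417/897399; 631417/897399 546245/897399]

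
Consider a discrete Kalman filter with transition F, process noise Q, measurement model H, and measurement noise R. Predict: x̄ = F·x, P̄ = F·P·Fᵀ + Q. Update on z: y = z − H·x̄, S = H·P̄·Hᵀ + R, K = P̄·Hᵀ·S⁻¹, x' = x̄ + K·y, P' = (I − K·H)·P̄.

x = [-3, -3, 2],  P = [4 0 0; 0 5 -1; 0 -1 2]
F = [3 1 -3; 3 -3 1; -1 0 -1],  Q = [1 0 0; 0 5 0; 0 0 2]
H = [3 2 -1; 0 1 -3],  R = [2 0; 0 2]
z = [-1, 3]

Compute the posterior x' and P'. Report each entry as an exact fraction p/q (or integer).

x̄ = F·x = [-18, 2, 1]
P̄ = F·P·Fᵀ + Q = [66 5 -5; 5 94 -17; -5 -17 8]
y = z − H·x̄ = [50, 4]
S = H·P̄·Hᵀ + R = [1138 391; 391 270]
K = P̄·Hᵀ·S⁻¹ = [49690/154379 -60523/154379; 2705/154379 78990/154379; 641/154379 -24371/154379]
x' = x̄ + K·y = [-536414/154379, 759968/154379, 88945/154379]
P' = (I − K·H)·P̄ = [815504/154379 -1384070/154379 -421008/154379; -1384070/154379 2462976/154379 768332/154379; -421008/154379 768332/154379 272358/154379]

x' = [-536414/154379, 759968/154379, 88945/154379]
P' = [815504/154379 -1384070/154379 -421008/154379; -1384070/154379 2462976/154379 768332/154379; -421008/154379 768332/154379 272358/154379]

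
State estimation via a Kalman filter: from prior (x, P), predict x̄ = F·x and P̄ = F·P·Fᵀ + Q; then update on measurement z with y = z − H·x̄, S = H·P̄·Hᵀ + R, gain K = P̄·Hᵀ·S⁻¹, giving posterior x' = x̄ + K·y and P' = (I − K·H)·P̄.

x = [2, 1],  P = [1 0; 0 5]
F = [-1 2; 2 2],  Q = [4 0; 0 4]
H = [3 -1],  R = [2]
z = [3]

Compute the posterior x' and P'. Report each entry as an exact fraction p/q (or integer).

x̄ = F·x = [0, 6]
P̄ = F·P·Fᵀ + Q = [25 18; 18 28]
y = z − H·x̄ = [9]
S = H·P̄·Hᵀ + R = [147]
K = P̄·Hᵀ·S⁻¹ = [19/49; 26/147]
x' = x̄ + K·y = [171/49, 372/49]
P' = (I − K·H)·P̄ = [142/49 388/49; 388/49 3440/147]

x' = [171/49, 372/49]
P' = [142/49 388/49; 388/49 3440/147]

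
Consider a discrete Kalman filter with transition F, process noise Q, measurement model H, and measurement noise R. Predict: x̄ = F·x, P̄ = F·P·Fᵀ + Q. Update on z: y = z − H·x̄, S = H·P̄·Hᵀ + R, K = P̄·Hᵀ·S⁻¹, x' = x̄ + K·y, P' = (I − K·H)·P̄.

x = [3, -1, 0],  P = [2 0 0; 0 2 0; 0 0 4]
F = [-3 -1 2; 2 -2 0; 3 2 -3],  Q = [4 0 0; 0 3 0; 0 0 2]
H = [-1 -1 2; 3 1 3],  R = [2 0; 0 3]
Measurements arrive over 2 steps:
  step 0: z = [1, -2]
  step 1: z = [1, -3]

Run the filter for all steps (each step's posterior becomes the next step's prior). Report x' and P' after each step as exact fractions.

step 0: x' = [-158492/31489, 242515/31489, 58189/31489], P' = [183140/31489 -312636/31489 -74382/31489; -312636/31489 568686/31489 126762/31489; -74382/31489 126762/31489 36380/31489]
step 1: x' = [2524354295/242831429, -5006555208/242831429, -1113552687/242831429], P' = [7385514042/242831429 -13341470238/242831429 -2965628880/242831429; -13341470238/242831429 24384042204/242831429 5356038816/242831429; -2965628880/242831429 5356038816/242831429 1237772234/242831429]

step 0: x̄ = F·x = [-8, 8, 7]
step 0: P̄ = F·P·Fᵀ + Q = [40 -8 -46; -8 19 4; -46 4 64]
step 0: y = z − H·x̄ = [-13, -7]
step 0: S = H·P̄·Hᵀ + R = [469 135; 135 106]
step 0: K = P̄·Hᵀ·S⁻¹ = [-9634/31489 4546/31489; -1263/31489 3688/31489; 10190/31489 4252/31489]
step 0: x' = x̄ + K·y = [-158492/31489, 242515/31489, 58189/31489]
step 0: P' = (I − K·H)·P̄ = [183140/31489 -312636/31489 -74382/31489; -312636/31489 568686/31489 126762/31489; -74382/31489 126762/31489 36380/31489]
step 1: x̄ = F·x = [349339/31489, -802014/31489, -165013/31489]
step 1: P̄ = F·P·Fᵀ + Q = [998142/31489 -2016588/31489 -418584/31489; -2016588/31489 5602859/31489 656232/31489; -418584/31489 656232/31489 379502/31489]
step 1: y = z − H·x̄ = [-91160/31489, 154569/31489]
step 1: S = H·P̄·Hᵀ + R = [3198219/31489 -165905/31489; -165905/31489 2399474/31489]
step 1: K = P̄·Hᵀ·S⁻¹ = [12349218/242831429 -27271584/242831429; -165247167/242831429 142582646/242831429; 42567266/242831429 57489626/242831429]
step 1: x' = x̄ + K·y = [2524354295/242831429, -5006555208/242831429, -1113552687/242831429]
step 1: P' = (I − K·H)·P̄ = [7385514042/242831429 -13341470238/242831429 -2965628880/242831429; -13341470238/242831429 24384042204/242831429 5356038816/242831429; -2965628880/242831429 5356038816/242831429 1237772234/242831429]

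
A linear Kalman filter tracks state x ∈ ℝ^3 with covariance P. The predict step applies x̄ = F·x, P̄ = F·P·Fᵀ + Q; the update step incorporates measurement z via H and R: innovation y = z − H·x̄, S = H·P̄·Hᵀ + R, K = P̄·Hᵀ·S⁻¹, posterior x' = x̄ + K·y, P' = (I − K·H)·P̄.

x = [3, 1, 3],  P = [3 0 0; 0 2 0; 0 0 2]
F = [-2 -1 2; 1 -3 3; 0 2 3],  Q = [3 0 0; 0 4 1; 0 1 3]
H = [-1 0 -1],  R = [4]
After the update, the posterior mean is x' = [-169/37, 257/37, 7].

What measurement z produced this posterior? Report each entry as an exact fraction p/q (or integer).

z = [-2]

x̄ = F·x = [-1, 9, 11]
P̄ = F·P·Fᵀ + Q = [25 12 8; 12 43 7; 8 7 29]
S = H·P̄·Hᵀ + R = [74]
K = P̄·Hᵀ·S⁻¹ = [-33/74; -19/74; -1/2]
x' − x̄ = [-132/37, -76/37, -4] = K·y
y = (KᵀK)⁻¹·Kᵀ·(x' − x̄) = [8]
z = y + H·x̄ = [8] + [-10] = [-2]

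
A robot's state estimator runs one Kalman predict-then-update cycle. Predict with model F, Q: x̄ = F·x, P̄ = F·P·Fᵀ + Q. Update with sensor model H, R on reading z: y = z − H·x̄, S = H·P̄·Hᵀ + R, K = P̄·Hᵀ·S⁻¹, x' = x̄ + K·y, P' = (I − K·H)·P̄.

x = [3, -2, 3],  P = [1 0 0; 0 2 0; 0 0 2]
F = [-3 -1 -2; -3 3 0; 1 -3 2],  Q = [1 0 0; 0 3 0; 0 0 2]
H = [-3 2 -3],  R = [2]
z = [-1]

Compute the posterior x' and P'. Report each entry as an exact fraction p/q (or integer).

x̄ = F·x = [-13, -15, 15]
P̄ = F·P·Fᵀ + Q = [20 3 -5; 3 30 -21; -5 -21 29]
y = z − H·x̄ = [35]
S = H·P̄·Hᵀ + R = [689]
K = P̄·Hᵀ·S⁻¹ = [-3/53; 114/689; -114/689]
x' = x̄ + K·y = [-794/53, -6345/689, 6345/689]
P' = (I − K·H)·P̄ = [943/53 501/53 -607/53; 501/53 7674/689 -1473/689; -607/53 -1473/689 6985/689]

x' = [-794/53, -6345/689, 6345/689]
P' = [943/53 501/53 -607/53; 501/53 7674/689 -1473/689; -607/53 -1473/689 6985/689]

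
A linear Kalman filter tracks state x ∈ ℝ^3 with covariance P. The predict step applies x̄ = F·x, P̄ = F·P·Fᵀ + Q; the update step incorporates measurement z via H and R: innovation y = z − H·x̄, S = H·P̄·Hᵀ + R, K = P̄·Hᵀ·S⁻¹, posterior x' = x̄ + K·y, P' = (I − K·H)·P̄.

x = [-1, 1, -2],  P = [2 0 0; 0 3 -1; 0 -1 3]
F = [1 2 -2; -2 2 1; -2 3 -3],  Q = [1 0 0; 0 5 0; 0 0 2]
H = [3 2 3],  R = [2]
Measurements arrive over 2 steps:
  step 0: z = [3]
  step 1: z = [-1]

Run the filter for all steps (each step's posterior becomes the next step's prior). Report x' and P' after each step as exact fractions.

step 0: x̄ = F·x = [5, 2, 11]
step 0: P̄ = F·P·Fᵀ + Q = [35 4 44; 4 24 20; 44 20 82]
step 0: y = z − H·x̄ = [-49]
step 0: S = H·P̄·Hᵀ + R = [2231]
step 0: K = P̄·Hᵀ·S⁻¹ = [245/2231; 120/2231; 418/2231]
step 0: x' = x̄ + K·y = [-850/2231, -1418/2231, 4059/2231]
step 0: P' = (I − K·H)·P̄ = [18060/2231 -20476/2231 -4246/2231; -20476/2231 39144/2231 -5540/2231; -4246/2231 -5540/2231 8218/2231]
step 1: x̄ = F·x = [-11804/2231, 2923/2231, -14731/2231]
step 1: P̄ = F·P·Fᵀ + Q = [189139/2231 134822/2231 330762/2231; 134822/2231 406821/2231 486846/2231; 330762/2231 486846/2231 797440/2231]
step 1: y = z − H·x̄ = [71528/2231]
step 1: S = H·P̄·Hᵀ + R = [23924689/2231]
step 1: K = P̄·Hᵀ·S⁻¹ = [1829347/23924689; 2678646/23924689; 4358298/23924689]
step 1: x' = x̄ + K·y = [-67932540/23924689, 117225485/23924689, -18240365/23924689]
step 1: P' = (I − K·H)·P̄ = [528274902/23924689 -750604484/23924689 -26652348/23924689; -750604484/23924689 1146535863/23924689 -11966994/23924689; -26652348/23924689 -11966994/23924689 37535876/23924689]

step 0: x' = [-850/2231, -1418/2231, 4059/2231], P' = [18060/2231 -20476/2231 -4246/2231; -20476/2231 39144/2231 -5540/2231; -4246/2231 -5540/2231 8218/2231]
step 1: x' = [-67932540/23924689, 117225485/23924689, -18240365/23924689], P' = [528274902/23924689 -750604484/23924689 -26652348/23924689; -750604484/23924689 1146535863/23924689 -11966994/23924689; -26652348/23924689 -11966994/23924689 37535876/23924689]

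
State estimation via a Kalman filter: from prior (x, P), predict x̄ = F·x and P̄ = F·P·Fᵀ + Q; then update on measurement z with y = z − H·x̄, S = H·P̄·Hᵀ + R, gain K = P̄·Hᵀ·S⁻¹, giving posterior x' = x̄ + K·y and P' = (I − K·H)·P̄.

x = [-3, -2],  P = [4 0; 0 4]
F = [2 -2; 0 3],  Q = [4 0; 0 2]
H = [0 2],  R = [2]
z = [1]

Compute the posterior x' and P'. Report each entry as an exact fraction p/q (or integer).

x̄ = F·x = [-2, -6]
P̄ = F·P·Fᵀ + Q = [36 -24; -24 38]
y = z − H·x̄ = [13]
S = H·P̄·Hᵀ + R = [154]
K = P̄·Hᵀ·S⁻¹ = [-24/77; 38/77]
x' = x̄ + K·y = [-466/77, 32/77]
P' = (I − K·H)·P̄ = [1620/77 -24/77; -24/77 38/77]

x' = [-466/77, 32/77]
P' = [1620/77 -24/77; -24/77 38/77]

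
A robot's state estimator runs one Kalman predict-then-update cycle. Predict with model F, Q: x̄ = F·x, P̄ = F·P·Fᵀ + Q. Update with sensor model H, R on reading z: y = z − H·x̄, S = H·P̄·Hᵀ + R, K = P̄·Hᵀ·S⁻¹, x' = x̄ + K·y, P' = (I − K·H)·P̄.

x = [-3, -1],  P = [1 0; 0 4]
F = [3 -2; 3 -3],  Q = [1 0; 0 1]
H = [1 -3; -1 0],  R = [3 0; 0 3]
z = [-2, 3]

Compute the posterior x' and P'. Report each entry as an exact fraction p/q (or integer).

x' = [-1807/592, -59/148]
P' = [1041/592 105/148; 105/148 22/37]

x̄ = F·x = [-7, -6]
P̄ = F·P·Fᵀ + Q = [26 33; 33 46]
y = z − H·x̄ = [-13, -4]
S = H·P̄·Hᵀ + R = [245 73; 73 29]
K = P̄·Hᵀ·S⁻¹ = [-73/592 -347/592; -53/148 -35/148]
x' = x̄ + K·y = [-1807/592, -59/148]
P' = (I − K·H)·P̄ = [1041/592 105/148; 105/148 22/37]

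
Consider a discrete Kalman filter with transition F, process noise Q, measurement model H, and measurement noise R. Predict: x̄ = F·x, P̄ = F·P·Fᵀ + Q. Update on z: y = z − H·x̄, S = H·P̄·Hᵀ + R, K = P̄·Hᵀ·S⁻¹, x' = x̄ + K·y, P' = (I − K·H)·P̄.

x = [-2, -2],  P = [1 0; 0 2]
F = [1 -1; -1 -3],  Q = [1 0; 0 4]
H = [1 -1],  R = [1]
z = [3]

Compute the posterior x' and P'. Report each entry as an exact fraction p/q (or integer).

x̄ = F·x = [0, 8]
P̄ = F·P·Fᵀ + Q = [4 5; 5 23]
y = z − H·x̄ = [11]
S = H·P̄·Hᵀ + R = [18]
K = P̄·Hᵀ·S⁻¹ = [-1/18; -1]
x' = x̄ + K·y = [-11/18, -3]
P' = (I − K·H)·P̄ = [71/18 4; 4 5]

x' = [-11/18, -3]
P' = [71/18 4; 4 5]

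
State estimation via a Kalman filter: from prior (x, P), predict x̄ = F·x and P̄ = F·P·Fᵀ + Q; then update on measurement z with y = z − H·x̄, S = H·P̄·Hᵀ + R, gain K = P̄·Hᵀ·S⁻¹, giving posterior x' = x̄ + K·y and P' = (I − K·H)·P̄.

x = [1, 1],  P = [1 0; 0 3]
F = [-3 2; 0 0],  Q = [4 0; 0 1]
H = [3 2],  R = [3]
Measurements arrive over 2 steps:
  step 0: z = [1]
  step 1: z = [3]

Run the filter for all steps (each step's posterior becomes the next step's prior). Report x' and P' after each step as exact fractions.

step 0: x' = [17/58, 1/29], P' = [175/232 -75/116; -75/116 57/58]
step 1: x' = [931/991, 360/6937], P' = [745/991 -4470/6937; -4470/6937 47631/48559]

step 0: x̄ = F·x = [-1, 0]
step 0: P̄ = F·P·Fᵀ + Q = [25 0; 0 1]
step 0: y = z − H·x̄ = [4]
step 0: S = H·P̄·Hᵀ + R = [232]
step 0: K = P̄·Hᵀ·S⁻¹ = [75/232; 1/116]
step 0: x' = x̄ + K·y = [17/58, 1/29]
step 0: P' = (I − K·H)·P̄ = [175/232 -75/116; -75/116 57/58]
step 1: x̄ = F·x = [-47/58, 0]
step 1: P̄ = F·P·Fᵀ + Q = [5215/232 0; 0 1]
step 1: y = z − H·x̄ = [315/58]
step 1: S = H·P̄·Hᵀ + R = [48559/232]
step 1: K = P̄·Hᵀ·S⁻¹ = [2235/6937; 464/48559]
step 1: x' = x̄ + K·y = [931/991, 360/6937]
step 1: P' = (I − K·H)·P̄ = [745/991 -4470/6937; -4470/6937 47631/48559]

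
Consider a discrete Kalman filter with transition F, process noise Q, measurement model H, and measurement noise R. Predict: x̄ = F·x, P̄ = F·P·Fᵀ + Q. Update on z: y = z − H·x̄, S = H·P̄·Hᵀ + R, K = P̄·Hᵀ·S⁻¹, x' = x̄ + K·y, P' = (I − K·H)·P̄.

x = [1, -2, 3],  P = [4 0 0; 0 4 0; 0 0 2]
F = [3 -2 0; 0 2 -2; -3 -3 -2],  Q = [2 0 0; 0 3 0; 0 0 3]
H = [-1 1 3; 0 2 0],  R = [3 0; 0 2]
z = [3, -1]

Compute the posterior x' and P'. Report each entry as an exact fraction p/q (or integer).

x' = [-116171/46095, -31163/46095, 16069/46095]
P' = [1407662/46095 -13954/46095 467882/46095; -13954/46095 22628/46095 -12199/46095; 467882/46095 -12199/46095 173342/46095]

x̄ = F·x = [7, -10, -3]
P̄ = F·P·Fᵀ + Q = [54 -16 -12; -16 27 -16; -12 -16 83]
y = z − H·x̄ = [29, 19]
S = H·P̄·Hᵀ + R = [839 -10; -10 110]
K = P̄·Hᵀ·S⁻¹ = [-1198/9219 -13954/46095; -1/9219 22628/46095; 2663/9219 -12199/46095]
x' = x̄ + K·y = [-116171/46095, -31163/46095, 16069/46095]
P' = (I − K·H)·P̄ = [1407662/46095 -13954/46095 467882/46095; -13954/46095 22628/46095 -12199/46095; 467882/46095 -12199/46095 173342/46095]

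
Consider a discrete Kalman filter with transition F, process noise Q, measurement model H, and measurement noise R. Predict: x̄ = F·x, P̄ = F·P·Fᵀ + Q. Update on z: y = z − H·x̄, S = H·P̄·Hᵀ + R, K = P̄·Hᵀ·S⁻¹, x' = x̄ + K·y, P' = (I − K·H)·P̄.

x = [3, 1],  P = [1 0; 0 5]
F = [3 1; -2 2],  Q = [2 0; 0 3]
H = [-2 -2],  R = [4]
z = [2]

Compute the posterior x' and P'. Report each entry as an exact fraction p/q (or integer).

x' = [95/13, -425/52]
P' = [108/13 -103/13; -103/13 443/52]

x̄ = F·x = [10, -4]
P̄ = F·P·Fᵀ + Q = [16 4; 4 27]
y = z − H·x̄ = [14]
S = H·P̄·Hᵀ + R = [208]
K = P̄·Hᵀ·S⁻¹ = [-5/26; -31/104]
x' = x̄ + K·y = [95/13, -425/52]
P' = (I − K·H)·P̄ = [108/13 -103/13; -103/13 443/52]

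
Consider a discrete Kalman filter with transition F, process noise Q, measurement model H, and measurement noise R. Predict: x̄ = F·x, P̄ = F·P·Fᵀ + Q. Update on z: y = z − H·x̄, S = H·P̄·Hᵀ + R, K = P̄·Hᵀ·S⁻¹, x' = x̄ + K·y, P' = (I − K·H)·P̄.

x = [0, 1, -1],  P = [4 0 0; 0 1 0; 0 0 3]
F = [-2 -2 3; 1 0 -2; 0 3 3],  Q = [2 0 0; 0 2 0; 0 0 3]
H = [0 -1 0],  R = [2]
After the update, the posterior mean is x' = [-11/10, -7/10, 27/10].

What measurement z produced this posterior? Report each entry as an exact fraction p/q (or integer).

x̄ = F·x = [-5, 2, 0]
P̄ = F·P·Fᵀ + Q = [49 -26 21; -26 18 -18; 21 -18 39]
S = H·P̄·Hᵀ + R = [20]
K = P̄·Hᵀ·S⁻¹ = [13/10; -9/10; 9/10]
x' − x̄ = [39/10, -27/10, 27/10] = K·y
y = (KᵀK)⁻¹·Kᵀ·(x' − x̄) = [3]
z = y + H·x̄ = [3] + [-2] = [1]

z = [1]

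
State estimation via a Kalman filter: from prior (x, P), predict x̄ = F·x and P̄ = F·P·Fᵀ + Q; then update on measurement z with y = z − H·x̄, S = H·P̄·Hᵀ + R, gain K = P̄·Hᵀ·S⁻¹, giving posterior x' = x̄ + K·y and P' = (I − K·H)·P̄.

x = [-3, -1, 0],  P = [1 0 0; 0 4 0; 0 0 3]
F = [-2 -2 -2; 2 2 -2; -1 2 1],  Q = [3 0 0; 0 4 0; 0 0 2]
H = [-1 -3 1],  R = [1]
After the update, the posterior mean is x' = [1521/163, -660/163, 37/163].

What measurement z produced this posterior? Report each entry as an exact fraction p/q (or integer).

x̄ = F·x = [8, -8, 1]
P̄ = F·P·Fᵀ + Q = [35 -8 -20; -8 36 8; -20 8 22]
S = H·P̄·Hᵀ + R = [326]
K = P̄·Hᵀ·S⁻¹ = [-31/326; -46/163; 9/163]
x' − x̄ = [217/163, 644/163, -126/163] = K·y
y = (KᵀK)⁻¹·Kᵀ·(x' − x̄) = [-14]
z = y + H·x̄ = [-14] + [17] = [3]

z = [3]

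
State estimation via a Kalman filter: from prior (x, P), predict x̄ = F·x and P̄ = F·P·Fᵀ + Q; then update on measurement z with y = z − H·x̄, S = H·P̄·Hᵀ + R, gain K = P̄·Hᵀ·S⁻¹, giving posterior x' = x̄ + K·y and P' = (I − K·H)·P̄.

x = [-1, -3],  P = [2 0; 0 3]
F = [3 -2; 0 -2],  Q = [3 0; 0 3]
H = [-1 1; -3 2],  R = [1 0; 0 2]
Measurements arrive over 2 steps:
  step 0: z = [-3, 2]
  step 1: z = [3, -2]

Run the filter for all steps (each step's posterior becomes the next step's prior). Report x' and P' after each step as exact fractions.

step 0: x' = [-846/307, -2313/614], P' = [1086/307 1416/307; 1416/307 3891/614]
step 1: x' = [100236/30257, 288081/60514], P' = [61398/30257 80517/30257; 80517/30257 462213/121028]

step 0: x̄ = F·x = [3, 6]
step 0: P̄ = F·P·Fᵀ + Q = [33 12; 12 15]
step 0: y = z − H·x̄ = [-6, -1]
step 0: S = H·P̄·Hᵀ + R = [25 69; 69 215]
step 0: K = P̄·Hᵀ·S⁻¹ = [330/307 -213/307; 1059/614 -357/614]
step 0: x' = x̄ + K·y = [-846/307, -2313/614]
step 0: P' = (I − K·H)·P̄ = [1086/307 1416/307; 1416/307 3891/614]
step 1: x̄ = F·x = [-225/307, 2313/307]
step 1: P̄ = F·P·Fᵀ + Q = [1485/307 -714/307; -714/307 8703/307]
step 1: y = z − H·x̄ = [-1617/307, -5915/307]
step 1: S = H·P̄·Hᵀ + R = [11923/307 25431/307; 25431/307 57359/307]
step 1: K = P̄·Hᵀ·S⁻¹ = [19119/30257 -11580/30257; 140145/121028 -20889/121028]
step 1: x' = x̄ + K·y = [100236/30257, 288081/60514]
step 1: P' = (I − K·H)·P̄ = [61398/30257 80517/30257; 80517/30257 462213/121028]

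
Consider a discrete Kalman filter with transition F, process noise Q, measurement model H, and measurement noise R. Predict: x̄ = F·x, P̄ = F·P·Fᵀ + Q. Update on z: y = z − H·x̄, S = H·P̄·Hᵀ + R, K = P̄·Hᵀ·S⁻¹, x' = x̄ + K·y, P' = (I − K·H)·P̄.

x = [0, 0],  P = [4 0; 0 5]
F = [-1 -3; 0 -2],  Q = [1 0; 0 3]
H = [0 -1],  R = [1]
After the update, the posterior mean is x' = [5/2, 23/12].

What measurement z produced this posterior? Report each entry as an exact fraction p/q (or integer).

z = [-2]

x̄ = F·x = [0, 0]
P̄ = F·P·Fᵀ + Q = [50 30; 30 23]
S = H·P̄·Hᵀ + R = [24]
K = P̄·Hᵀ·S⁻¹ = [-5/4; -23/24]
x' − x̄ = [5/2, 23/12] = K·y
y = (KᵀK)⁻¹·Kᵀ·(x' − x̄) = [-2]
z = y + H·x̄ = [-2] + [0] = [-2]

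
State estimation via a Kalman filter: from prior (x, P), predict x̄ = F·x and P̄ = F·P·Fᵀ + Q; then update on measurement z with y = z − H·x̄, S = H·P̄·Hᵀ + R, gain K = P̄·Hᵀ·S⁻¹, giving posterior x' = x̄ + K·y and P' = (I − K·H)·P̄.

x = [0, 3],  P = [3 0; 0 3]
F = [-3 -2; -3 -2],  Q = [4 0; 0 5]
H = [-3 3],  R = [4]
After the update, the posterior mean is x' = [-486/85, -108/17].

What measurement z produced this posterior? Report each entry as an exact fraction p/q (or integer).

x̄ = F·x = [-6, -6]
P̄ = F·P·Fᵀ + Q = [43 39; 39 44]
S = H·P̄·Hᵀ + R = [85]
K = P̄·Hᵀ·S⁻¹ = [-12/85; 3/17]
x' − x̄ = [24/85, -6/17] = K·y
y = (KᵀK)⁻¹·Kᵀ·(x' − x̄) = [-2]
z = y + H·x̄ = [-2] + [0] = [-2]

z = [-2]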